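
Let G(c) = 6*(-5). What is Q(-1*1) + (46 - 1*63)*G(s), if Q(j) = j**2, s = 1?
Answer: 511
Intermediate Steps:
G(c) = -30
Q(-1*1) + (46 - 1*63)*G(s) = (-1*1)**2 + (46 - 1*63)*(-30) = (-1)**2 + (46 - 63)*(-30) = 1 - 17*(-30) = 1 + 510 = 511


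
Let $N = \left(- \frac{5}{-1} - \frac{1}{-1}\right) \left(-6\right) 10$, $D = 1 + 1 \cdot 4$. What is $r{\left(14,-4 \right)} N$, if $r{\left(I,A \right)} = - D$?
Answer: $1800$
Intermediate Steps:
$D = 5$ ($D = 1 + 4 = 5$)
$r{\left(I,A \right)} = -5$ ($r{\left(I,A \right)} = \left(-1\right) 5 = -5$)
$N = -360$ ($N = \left(\left(-5\right) \left(-1\right) - -1\right) \left(-6\right) 10 = \left(5 + 1\right) \left(-6\right) 10 = 6 \left(-6\right) 10 = \left(-36\right) 10 = -360$)
$r{\left(14,-4 \right)} N = \left(-5\right) \left(-360\right) = 1800$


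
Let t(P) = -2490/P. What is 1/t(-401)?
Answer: 401/2490 ≈ 0.16104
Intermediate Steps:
1/t(-401) = 1/(-2490/(-401)) = 1/(-2490*(-1/401)) = 1/(2490/401) = 401/2490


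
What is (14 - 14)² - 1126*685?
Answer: -771310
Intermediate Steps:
(14 - 14)² - 1126*685 = 0² - 771310 = 0 - 771310 = -771310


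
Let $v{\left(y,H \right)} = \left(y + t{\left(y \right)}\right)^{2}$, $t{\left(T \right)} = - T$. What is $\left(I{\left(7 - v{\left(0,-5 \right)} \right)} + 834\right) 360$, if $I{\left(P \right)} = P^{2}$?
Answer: $317880$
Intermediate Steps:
$v{\left(y,H \right)} = 0$ ($v{\left(y,H \right)} = \left(y - y\right)^{2} = 0^{2} = 0$)
$\left(I{\left(7 - v{\left(0,-5 \right)} \right)} + 834\right) 360 = \left(\left(7 - 0\right)^{2} + 834\right) 360 = \left(\left(7 + 0\right)^{2} + 834\right) 360 = \left(7^{2} + 834\right) 360 = \left(49 + 834\right) 360 = 883 \cdot 360 = 317880$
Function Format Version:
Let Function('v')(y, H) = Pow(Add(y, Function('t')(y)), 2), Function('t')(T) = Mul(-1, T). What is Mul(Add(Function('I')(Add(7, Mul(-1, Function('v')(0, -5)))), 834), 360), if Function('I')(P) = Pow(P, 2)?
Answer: 317880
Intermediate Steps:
Function('v')(y, H) = 0 (Function('v')(y, H) = Pow(Add(y, Mul(-1, y)), 2) = Pow(0, 2) = 0)
Mul(Add(Function('I')(Add(7, Mul(-1, Function('v')(0, -5)))), 834), 360) = Mul(Add(Pow(Add(7, Mul(-1, 0)), 2), 834), 360) = Mul(Add(Pow(Add(7, 0), 2), 834), 360) = Mul(Add(Pow(7, 2), 834), 360) = Mul(Add(49, 834), 360) = Mul(883, 360) = 317880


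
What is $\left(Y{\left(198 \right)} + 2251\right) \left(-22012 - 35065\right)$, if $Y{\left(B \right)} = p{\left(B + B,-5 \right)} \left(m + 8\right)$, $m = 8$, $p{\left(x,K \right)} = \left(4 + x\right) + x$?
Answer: $-855412999$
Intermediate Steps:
$p{\left(x,K \right)} = 4 + 2 x$
$Y{\left(B \right)} = 64 + 64 B$ ($Y{\left(B \right)} = \left(4 + 2 \left(B + B\right)\right) \left(8 + 8\right) = \left(4 + 2 \cdot 2 B\right) 16 = \left(4 + 4 B\right) 16 = 64 + 64 B$)
$\left(Y{\left(198 \right)} + 2251\right) \left(-22012 - 35065\right) = \left(\left(64 + 64 \cdot 198\right) + 2251\right) \left(-22012 - 35065\right) = \left(\left(64 + 12672\right) + 2251\right) \left(-57077\right) = \left(12736 + 2251\right) \left(-57077\right) = 14987 \left(-57077\right) = -855412999$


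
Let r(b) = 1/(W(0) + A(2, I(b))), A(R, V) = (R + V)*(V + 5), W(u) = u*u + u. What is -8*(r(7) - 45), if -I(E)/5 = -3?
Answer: 30598/85 ≈ 359.98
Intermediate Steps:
I(E) = 15 (I(E) = -5*(-3) = 15)
W(u) = u + u² (W(u) = u² + u = u + u²)
A(R, V) = (5 + V)*(R + V) (A(R, V) = (R + V)*(5 + V) = (5 + V)*(R + V))
r(b) = 1/340 (r(b) = 1/(0*(1 + 0) + (15² + 5*2 + 5*15 + 2*15)) = 1/(0*1 + (225 + 10 + 75 + 30)) = 1/(0 + 340) = 1/340)
-8*(r(7) - 45) = -8*(1/340 - 45) = -8*(-15299/340) = 30598/85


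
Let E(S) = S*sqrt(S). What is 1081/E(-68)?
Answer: 1081*I*sqrt(17)/2312 ≈ 1.9278*I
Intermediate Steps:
E(S) = S**(3/2)
1081/E(-68) = 1081/((-68)**(3/2)) = 1081/((-136*I*sqrt(17))) = 1081*(I*sqrt(17)/2312) = 1081*I*sqrt(17)/2312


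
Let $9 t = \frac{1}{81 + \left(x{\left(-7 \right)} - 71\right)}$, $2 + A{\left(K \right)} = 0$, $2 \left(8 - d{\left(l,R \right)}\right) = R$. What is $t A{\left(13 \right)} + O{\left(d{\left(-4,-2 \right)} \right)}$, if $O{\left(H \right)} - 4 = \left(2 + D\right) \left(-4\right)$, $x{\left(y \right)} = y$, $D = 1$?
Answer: $- \frac{218}{27} \approx -8.0741$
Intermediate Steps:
$d{\left(l,R \right)} = 8 - \frac{R}{2}$
$A{\left(K \right)} = -2$ ($A{\left(K \right)} = -2 + 0 = -2$)
$O{\left(H \right)} = -8$ ($O{\left(H \right)} = 4 + \left(2 + 1\right) \left(-4\right) = 4 + 3 \left(-4\right) = 4 - 12 = -8$)
$t = \frac{1}{27}$ ($t = \frac{1}{9 \left(81 - 78\right)} = \frac{1}{9 \cdot 3} = \frac{1}{9} \cdot \frac{1}{3} = \frac{1}{27} \approx 0.037037$)
$t A{\left(13 \right)} + O{\left(d{\left(-4,-2 \right)} \right)} = \frac{1}{27} \left(-2\right) - 8 = - \frac{2}{27} - 8 = - \frac{218}{27}$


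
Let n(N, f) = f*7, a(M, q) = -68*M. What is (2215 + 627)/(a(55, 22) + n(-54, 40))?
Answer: -1421/1730 ≈ -0.82139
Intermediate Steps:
n(N, f) = 7*f
(2215 + 627)/(a(55, 22) + n(-54, 40)) = (2215 + 627)/(-68*55 + 7*40) = 2842/(-3740 + 280) = 2842/(-3460) = 2842*(-1/3460) = -1421/1730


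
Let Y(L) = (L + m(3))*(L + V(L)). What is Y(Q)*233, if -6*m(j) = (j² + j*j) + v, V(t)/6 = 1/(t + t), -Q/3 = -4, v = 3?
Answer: 194089/8 ≈ 24261.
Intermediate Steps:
Q = 12 (Q = -3*(-4) = 12)
V(t) = 3/t (V(t) = 6/(t + t) = 6/((2*t)) = 6*(1/(2*t)) = 3/t)
m(j) = -½ - j²/3 (m(j) = -((j² + j*j) + 3)/6 = -((j² + j²) + 3)/6 = -(2*j² + 3)/6 = -(3 + 2*j²)/6 = -½ - j²/3)
Y(L) = (-7/2 + L)*(L + 3/L) (Y(L) = (L + (-½ - ⅓*3²))*(L + 3/L) = (L + (-½ - ⅓*9))*(L + 3/L) = (L + (-½ - 3))*(L + 3/L) = (L - 7/2)*(L + 3/L) = (-7/2 + L)*(L + 3/L))
Y(Q)*233 = (3 + 12² - 21/2/12 - 7/2*12)*233 = (3 + 144 - 21/2*1/12 - 42)*233 = (3 + 144 - 7/8 - 42)*233 = (833/8)*233 = 194089/8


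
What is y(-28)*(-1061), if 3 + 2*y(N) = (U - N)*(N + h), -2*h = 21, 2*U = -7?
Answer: 4015885/8 ≈ 5.0199e+5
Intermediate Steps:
U = -7/2 (U = (½)*(-7) = -7/2 ≈ -3.5000)
h = -21/2 (h = -½*21 = -21/2 ≈ -10.500)
y(N) = -3/2 + (-21/2 + N)*(-7/2 - N)/2 (y(N) = -3/2 + ((-7/2 - N)*(N - 21/2))/2 = -3/2 + ((-7/2 - N)*(-21/2 + N))/2 = -3/2 + ((-21/2 + N)*(-7/2 - N))/2 = -3/2 + (-21/2 + N)*(-7/2 - N)/2)
y(-28)*(-1061) = (135/8 - ½*(-28)² + (7/2)*(-28))*(-1061) = (135/8 - ½*784 - 98)*(-1061) = (135/8 - 392 - 98)*(-1061) = -3785/8*(-1061) = 4015885/8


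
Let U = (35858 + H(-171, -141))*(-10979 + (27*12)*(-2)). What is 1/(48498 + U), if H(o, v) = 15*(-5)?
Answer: -1/416000443 ≈ -2.4038e-9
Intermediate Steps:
H(o, v) = -75
U = -416048941 (U = (35858 - 75)*(-10979 + (27*12)*(-2)) = 35783*(-10979 + 324*(-2)) = 35783*(-10979 - 648) = 35783*(-11627) = -416048941)
1/(48498 + U) = 1/(48498 - 416048941) = 1/(-416000443) = -1/416000443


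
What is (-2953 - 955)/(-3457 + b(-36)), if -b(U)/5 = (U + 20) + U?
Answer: 3908/3197 ≈ 1.2224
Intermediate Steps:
b(U) = -100 - 10*U (b(U) = -5*((U + 20) + U) = -5*((20 + U) + U) = -5*(20 + 2*U) = -100 - 10*U)
(-2953 - 955)/(-3457 + b(-36)) = (-2953 - 955)/(-3457 + (-100 - 10*(-36))) = -3908/(-3457 + (-100 + 360)) = -3908/(-3457 + 260) = -3908/(-3197) = -3908*(-1/3197) = 3908/3197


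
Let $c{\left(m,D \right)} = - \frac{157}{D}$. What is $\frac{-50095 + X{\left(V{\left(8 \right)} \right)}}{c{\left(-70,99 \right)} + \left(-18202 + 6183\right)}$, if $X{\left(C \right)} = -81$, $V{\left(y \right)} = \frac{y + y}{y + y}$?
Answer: $\frac{2483712}{595019} \approx 4.1742$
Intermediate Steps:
$V{\left(y \right)} = 1$ ($V{\left(y \right)} = \frac{2 y}{2 y} = 2 y \frac{1}{2 y} = 1$)
$\frac{-50095 + X{\left(V{\left(8 \right)} \right)}}{c{\left(-70,99 \right)} + \left(-18202 + 6183\right)} = \frac{-50095 - 81}{- \frac{157}{99} + \left(-18202 + 6183\right)} = - \frac{50176}{\left(-157\right) \frac{1}{99} - 12019} = - \frac{50176}{- \frac{157}{99} - 12019} = - \frac{50176}{- \frac{1190038}{99}} = \left(-50176\right) \left(- \frac{99}{1190038}\right) = \frac{2483712}{595019}$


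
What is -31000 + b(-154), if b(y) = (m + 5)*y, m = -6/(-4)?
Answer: -32001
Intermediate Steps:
m = 3/2 (m = -6*(-1/4) = 3/2 ≈ 1.5000)
b(y) = 13*y/2 (b(y) = (3/2 + 5)*y = 13*y/2)
-31000 + b(-154) = -31000 + (13/2)*(-154) = -31000 - 1001 = -32001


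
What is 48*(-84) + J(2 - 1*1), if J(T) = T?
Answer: -4031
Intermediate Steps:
48*(-84) + J(2 - 1*1) = 48*(-84) + (2 - 1*1) = -4032 + (2 - 1) = -4032 + 1 = -4031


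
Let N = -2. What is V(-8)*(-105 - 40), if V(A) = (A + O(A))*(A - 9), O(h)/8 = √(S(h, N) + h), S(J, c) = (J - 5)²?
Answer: -19720 + 19720*√161 ≈ 2.3050e+5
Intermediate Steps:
S(J, c) = (-5 + J)²
O(h) = 8*√(h + (-5 + h)²) (O(h) = 8*√((-5 + h)² + h) = 8*√(h + (-5 + h)²))
V(A) = (-9 + A)*(A + 8*√(A + (-5 + A)²)) (V(A) = (A + 8*√(A + (-5 + A)²))*(A - 9) = (A + 8*√(A + (-5 + A)²))*(-9 + A) = (-9 + A)*(A + 8*√(A + (-5 + A)²)))
V(-8)*(-105 - 40) = ((-8)² - 72*√(-8 + (-5 - 8)²) - 9*(-8) + 8*(-8)*√(-8 + (-5 - 8)²))*(-105 - 40) = (64 - 72*√(-8 + (-13)²) + 72 + 8*(-8)*√(-8 + (-13)²))*(-145) = (64 - 72*√(-8 + 169) + 72 + 8*(-8)*√(-8 + 169))*(-145) = (64 - 72*√161 + 72 + 8*(-8)*√161)*(-145) = (64 - 72*√161 + 72 - 64*√161)*(-145) = (136 - 136*√161)*(-145) = -19720 + 19720*√161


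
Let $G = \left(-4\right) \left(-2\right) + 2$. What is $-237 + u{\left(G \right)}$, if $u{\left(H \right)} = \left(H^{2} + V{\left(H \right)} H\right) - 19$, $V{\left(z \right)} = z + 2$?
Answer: $-36$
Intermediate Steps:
$V{\left(z \right)} = 2 + z$
$G = 10$ ($G = 8 + 2 = 10$)
$u{\left(H \right)} = -19 + H^{2} + H \left(2 + H\right)$ ($u{\left(H \right)} = \left(H^{2} + \left(2 + H\right) H\right) - 19 = \left(H^{2} + H \left(2 + H\right)\right) - 19 = -19 + H^{2} + H \left(2 + H\right)$)
$-237 + u{\left(G \right)} = -237 + \left(-19 + 10^{2} + 10 \left(2 + 10\right)\right) = -237 + \left(-19 + 100 + 10 \cdot 12\right) = -237 + \left(-19 + 100 + 120\right) = -237 + 201 = -36$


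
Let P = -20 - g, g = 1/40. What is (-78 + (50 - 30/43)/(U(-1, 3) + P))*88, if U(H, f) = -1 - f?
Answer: -291103472/41323 ≈ -7044.6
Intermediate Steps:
g = 1/40 ≈ 0.025000
P = -801/40 (P = -20 - 1*1/40 = -20 - 1/40 = -801/40 ≈ -20.025)
(-78 + (50 - 30/43)/(U(-1, 3) + P))*88 = (-78 + (50 - 30/43)/((-1 - 1*3) - 801/40))*88 = (-78 + (50 - 30*1/43)/((-1 - 3) - 801/40))*88 = (-78 + (50 - 30/43)/(-4 - 801/40))*88 = (-78 + 2120/(43*(-961/40)))*88 = (-78 + (2120/43)*(-40/961))*88 = (-78 - 84800/41323)*88 = -3307994/41323*88 = -291103472/41323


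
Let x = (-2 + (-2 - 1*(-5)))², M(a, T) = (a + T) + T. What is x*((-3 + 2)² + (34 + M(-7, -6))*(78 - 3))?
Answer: 1126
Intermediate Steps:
M(a, T) = a + 2*T (M(a, T) = (T + a) + T = a + 2*T)
x = 1 (x = (-2 + (-2 + 5))² = (-2 + 3)² = 1² = 1)
x*((-3 + 2)² + (34 + M(-7, -6))*(78 - 3)) = 1*((-3 + 2)² + (34 + (-7 + 2*(-6)))*(78 - 3)) = 1*((-1)² + (34 + (-7 - 12))*75) = 1*(1 + (34 - 19)*75) = 1*(1 + 15*75) = 1*(1 + 1125) = 1*1126 = 1126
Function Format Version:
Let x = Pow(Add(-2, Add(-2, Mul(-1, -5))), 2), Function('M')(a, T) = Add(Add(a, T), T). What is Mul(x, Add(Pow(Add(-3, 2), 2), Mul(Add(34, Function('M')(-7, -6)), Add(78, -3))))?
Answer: 1126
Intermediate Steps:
Function('M')(a, T) = Add(a, Mul(2, T)) (Function('M')(a, T) = Add(Add(T, a), T) = Add(a, Mul(2, T)))
x = 1 (x = Pow(Add(-2, Add(-2, 5)), 2) = Pow(Add(-2, 3), 2) = Pow(1, 2) = 1)
Mul(x, Add(Pow(Add(-3, 2), 2), Mul(Add(34, Function('M')(-7, -6)), Add(78, -3)))) = Mul(1, Add(Pow(Add(-3, 2), 2), Mul(Add(34, Add(-7, Mul(2, -6))), Add(78, -3)))) = Mul(1, Add(Pow(-1, 2), Mul(Add(34, Add(-7, -12)), 75))) = Mul(1, Add(1, Mul(Add(34, -19), 75))) = Mul(1, Add(1, Mul(15, 75))) = Mul(1, Add(1, 1125)) = Mul(1, 1126) = 1126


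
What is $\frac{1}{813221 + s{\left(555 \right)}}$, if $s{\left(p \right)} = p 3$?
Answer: $\frac{1}{814886} \approx 1.2272 \cdot 10^{-6}$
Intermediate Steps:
$s{\left(p \right)} = 3 p$
$\frac{1}{813221 + s{\left(555 \right)}} = \frac{1}{813221 + 3 \cdot 555} = \frac{1}{813221 + 1665} = \frac{1}{814886}$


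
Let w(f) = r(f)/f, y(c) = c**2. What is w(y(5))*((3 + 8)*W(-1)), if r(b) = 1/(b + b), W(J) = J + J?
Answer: -11/625 ≈ -0.017600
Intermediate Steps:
W(J) = 2*J
r(b) = 1/(2*b)
w(f) = 1/(2*f**2) (w(f) = (1/(2*f))/f = 1/(2*f**2))
w(y(5))*((3 + 8)*W(-1)) = (1/(2*(5**2)**2))*((3 + 8)*(2*(-1))) = ((1/2)/25**2)*(11*(-2)) = ((1/2)*(1/625))*(-22) = (1/1250)*(-22) = -11/625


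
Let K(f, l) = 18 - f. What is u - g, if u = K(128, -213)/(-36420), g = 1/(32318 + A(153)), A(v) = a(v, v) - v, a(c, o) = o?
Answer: 87964/29425539 ≈ 0.0029894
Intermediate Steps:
A(v) = 0 (A(v) = v - v = 0)
g = 1/32318 (g = 1/(32318 + 0) = 1/32318 ≈ 3.0942e-5)
u = 11/3642 (u = (18 - 1*128)/(-36420) = (18 - 128)*(-1/36420) = -110*(-1/36420) = 11/3642 ≈ 0.0030203)
u - g = 11/3642 - 1*1/32318 = 11/3642 - 1/32318 = 87964/29425539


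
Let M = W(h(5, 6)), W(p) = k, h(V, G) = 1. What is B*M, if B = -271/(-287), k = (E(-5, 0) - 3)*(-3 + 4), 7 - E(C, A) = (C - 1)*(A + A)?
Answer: 1084/287 ≈ 3.7770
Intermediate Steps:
E(C, A) = 7 - 2*A*(-1 + C) (E(C, A) = 7 - (C - 1)*(A + A) = 7 - (-1 + C)*2*A = 7 - 2*A*(-1 + C))
k = 4 (k = ((7 + 2*0 - 2*0*(-5)) - 3)*(-3 + 4) = ((7 + 0 + 0) - 3)*1 = (7 - 3)*1 = 4*1 = 4)
W(p) = 4
M = 4
B = 271/287 (B = -271*(-1/287) = 271/287 ≈ 0.94425)
B*M = (271/287)*4 = 1084/287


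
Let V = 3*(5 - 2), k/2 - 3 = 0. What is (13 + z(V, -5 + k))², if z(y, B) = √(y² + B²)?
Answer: (13 + √82)² ≈ 486.44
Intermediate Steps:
k = 6 (k = 6 + 2*0 = 6 + 0 = 6)
V = 9 (V = 3*3 = 9)
z(y, B) = √(B² + y²)
(13 + z(V, -5 + k))² = (13 + √((-5 + 6)² + 9²))² = (13 + √(1² + 81))² = (13 + √(1 + 81))² = (13 + √82)²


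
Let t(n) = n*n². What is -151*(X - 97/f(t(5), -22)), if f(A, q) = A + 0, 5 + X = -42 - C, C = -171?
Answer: -2325853/125 ≈ -18607.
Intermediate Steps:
t(n) = n³
X = 124 (X = -5 + (-42 - 1*(-171)) = -5 + (-42 + 171) = -5 + 129 = 124)
f(A, q) = A
-151*(X - 97/f(t(5), -22)) = -151*(124 - 97/(5³)) = -151*(124 - 97/125) = -151*15403/125 = -2325853/125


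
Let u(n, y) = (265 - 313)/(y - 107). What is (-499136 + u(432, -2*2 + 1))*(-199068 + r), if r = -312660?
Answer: 14048190403968/55 ≈ 2.5542e+11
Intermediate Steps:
u(n, y) = -48/(-107 + y)
(-499136 + u(432, -2*2 + 1))*(-199068 + r) = (-499136 - 48/(-107 + (-2*2 + 1)))*(-199068 - 312660) = (-499136 - 48/(-107 + (-4 + 1)))*(-511728) = (-499136 - 48/(-107 - 3))*(-511728) = (-499136 - 48/(-110))*(-511728) = (-499136 - 48*(-1/110))*(-511728) = (-499136 + 24/55)*(-511728) = -27452456/55*(-511728) = 14048190403968/55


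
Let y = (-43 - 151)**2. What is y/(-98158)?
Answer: -18818/49079 ≈ -0.38342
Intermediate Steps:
y = 37636 (y = (-194)**2 = 37636)
y/(-98158) = 37636/(-98158) = 37636*(-1/98158) = -18818/49079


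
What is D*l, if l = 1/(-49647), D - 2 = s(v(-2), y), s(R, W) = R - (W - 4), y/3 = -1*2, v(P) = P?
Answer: -10/49647 ≈ -0.00020142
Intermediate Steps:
y = -6 (y = 3*(-1*2) = 3*(-2) = -6)
s(R, W) = 4 + R - W (s(R, W) = R - (-4 + W) = R + (4 - W) = 4 + R - W)
D = 10 (D = 2 + (4 - 2 - 1*(-6)) = 2 + (4 - 2 + 6) = 2 + 8 = 10)
l = -1/49647 ≈ -2.0142e-5
D*l = 10*(-1/49647) = -10/49647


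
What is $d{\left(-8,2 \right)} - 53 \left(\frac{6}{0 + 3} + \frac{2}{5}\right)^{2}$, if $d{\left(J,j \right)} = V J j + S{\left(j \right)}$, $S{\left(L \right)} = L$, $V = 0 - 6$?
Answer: $- \frac{5182}{25} \approx -207.28$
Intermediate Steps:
$V = -6$
$d{\left(J,j \right)} = j - 6 J j$ ($d{\left(J,j \right)} = - 6 J j + j = j - 6 J j$)
$d{\left(-8,2 \right)} - 53 \left(\frac{6}{0 + 3} + \frac{2}{5}\right)^{2} = 2 \left(1 - -48\right) - 53 \left(\frac{6}{0 + 3} + \frac{2}{5}\right)^{2} = 2 \left(1 + 48\right) - 53 \left(\frac{6}{3} + 2 \cdot \frac{1}{5}\right)^{2} = 2 \cdot 49 - 53 \left(6 \cdot \frac{1}{3} + \frac{2}{5}\right)^{2} = 98 - 53 \left(2 + \frac{2}{5}\right)^{2} = 98 - 53 \left(\frac{12}{5}\right)^{2} = 98 - \frac{7632}{25} = - \frac{5182}{25}$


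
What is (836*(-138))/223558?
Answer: -57684/111779 ≈ -0.51605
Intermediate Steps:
(836*(-138))/223558 = -115368*1/223558 = -57684/111779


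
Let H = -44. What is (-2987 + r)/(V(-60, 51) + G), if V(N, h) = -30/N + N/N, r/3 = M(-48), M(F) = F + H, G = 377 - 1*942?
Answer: 6526/1127 ≈ 5.7906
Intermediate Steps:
G = -565 (G = 377 - 942 = -565)
M(F) = -44 + F (M(F) = F - 44 = -44 + F)
r = -276 (r = 3*(-44 - 48) = 3*(-92) = -276)
V(N, h) = 1 - 30/N (V(N, h) = -30/N + 1 = 1 - 30/N)
(-2987 + r)/(V(-60, 51) + G) = (-2987 - 276)/((-30 - 60)/(-60) - 565) = -3263/(-1/60*(-90) - 565) = -3263/(3/2 - 565) = -3263/(-1127/2) = -3263*(-2/1127) = 6526/1127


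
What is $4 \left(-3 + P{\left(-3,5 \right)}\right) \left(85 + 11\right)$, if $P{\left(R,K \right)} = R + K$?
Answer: $-384$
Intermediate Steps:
$P{\left(R,K \right)} = K + R$
$4 \left(-3 + P{\left(-3,5 \right)}\right) \left(85 + 11\right) = 4 \left(-3 + \left(5 - 3\right)\right) \left(85 + 11\right) = 4 \left(-3 + 2\right) 96 = 4 \left(-1\right) 96 = \left(-4\right) 96 = -384$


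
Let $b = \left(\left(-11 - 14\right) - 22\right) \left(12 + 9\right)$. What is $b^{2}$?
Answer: $974169$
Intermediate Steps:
$b = -987$ ($b = \left(\left(-11 - 14\right) - 22\right) 21 = \left(-25 - 22\right) 21 = \left(-47\right) 21 = -987$)
$b^{2} = \left(-987\right)^{2} = 974169$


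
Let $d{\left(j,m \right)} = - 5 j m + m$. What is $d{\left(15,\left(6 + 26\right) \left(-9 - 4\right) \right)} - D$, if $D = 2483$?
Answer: $28301$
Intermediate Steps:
$d{\left(j,m \right)} = m - 5 j m$ ($d{\left(j,m \right)} = - 5 j m + m = m - 5 j m$)
$d{\left(15,\left(6 + 26\right) \left(-9 - 4\right) \right)} - D = \left(6 + 26\right) \left(-9 - 4\right) \left(1 - 75\right) - 2483 = 32 \left(-13\right) \left(1 - 75\right) - 2483 = \left(-416\right) \left(-74\right) - 2483 = 30784 - 2483 = 28301$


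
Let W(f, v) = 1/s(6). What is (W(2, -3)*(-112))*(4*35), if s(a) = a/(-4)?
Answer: 31360/3 ≈ 10453.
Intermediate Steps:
s(a) = -a/4 (s(a) = a*(-1/4) = -a/4)
W(f, v) = -2/3 (W(f, v) = 1/(-1/4*6) = 1/(-3/2) = -2/3)
(W(2, -3)*(-112))*(4*35) = (-2/3*(-112))*(4*35) = (224/3)*140 = 31360/3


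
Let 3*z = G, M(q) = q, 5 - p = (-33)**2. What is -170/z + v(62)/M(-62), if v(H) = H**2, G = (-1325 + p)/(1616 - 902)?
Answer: 71594/803 ≈ 89.158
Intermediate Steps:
p = -1084 (p = 5 - 1*(-33)**2 = 5 - 1*1089 = 5 - 1089 = -1084)
G = -803/238 (G = (-1325 - 1084)/(1616 - 902) = -2409/714 = -2409*1/714 = -803/238 ≈ -3.3740)
z = -803/714 (z = (1/3)*(-803/238) = -803/714 ≈ -1.1246)
-170/z + v(62)/M(-62) = -170/(-803/714) + 62**2/(-62) = -170*(-714/803) + 3844*(-1/62) = 121380/803 - 62 = 71594/803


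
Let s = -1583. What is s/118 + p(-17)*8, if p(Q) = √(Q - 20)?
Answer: -1583/118 + 8*I*√37 ≈ -13.415 + 48.662*I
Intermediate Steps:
p(Q) = √(-20 + Q)
s/118 + p(-17)*8 = -1583/118 + √(-20 - 17)*8 = -1583*1/118 + √(-37)*8 = -1583/118 + (I*√37)*8 = -1583/118 + 8*I*√37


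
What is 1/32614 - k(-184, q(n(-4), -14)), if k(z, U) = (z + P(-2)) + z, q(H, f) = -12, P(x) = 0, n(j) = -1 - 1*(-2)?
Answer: 12001953/32614 ≈ 368.00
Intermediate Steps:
n(j) = 1 (n(j) = -1 + 2 = 1)
k(z, U) = 2*z (k(z, U) = (z + 0) + z = z + z = 2*z)
1/32614 - k(-184, q(n(-4), -14)) = 1/32614 - 2*(-184) = 1/32614 - 1*(-368) = 1/32614 + 368 = 12001953/32614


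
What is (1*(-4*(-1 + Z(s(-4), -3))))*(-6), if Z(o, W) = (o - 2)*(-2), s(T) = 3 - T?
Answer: -264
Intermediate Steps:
Z(o, W) = 4 - 2*o (Z(o, W) = (-2 + o)*(-2) = 4 - 2*o)
(1*(-4*(-1 + Z(s(-4), -3))))*(-6) = (1*(-4*(-1 + (4 - 2*(3 - 1*(-4))))))*(-6) = (1*(-4*(-1 + (4 - 2*(3 + 4)))))*(-6) = (1*(-4*(-1 + (4 - 2*7))))*(-6) = (1*(-4*(-1 + (4 - 14))))*(-6) = (1*(-4*(-1 - 10)))*(-6) = (1*(-4*(-11)))*(-6) = (1*44)*(-6) = 44*(-6) = -264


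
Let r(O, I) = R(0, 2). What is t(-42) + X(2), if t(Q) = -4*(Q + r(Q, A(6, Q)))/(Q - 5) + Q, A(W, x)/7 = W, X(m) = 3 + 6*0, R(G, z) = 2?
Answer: -1993/47 ≈ -42.404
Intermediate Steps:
X(m) = 3 (X(m) = 3 + 0 = 3)
A(W, x) = 7*W
r(O, I) = 2
t(Q) = Q - 4*(2 + Q)/(-5 + Q) (t(Q) = -4*(Q + 2)/(Q - 5) + Q = -4*(2 + Q)/(-5 + Q) + Q = Q - 4*(2 + Q)/(-5 + Q))
t(-42) + X(2) = (-8 + (-42)² - 9*(-42))/(-5 - 42) + 3 = (-8 + 1764 + 378)/(-47) + 3 = -1/47*2134 + 3 = -2134/47 + 3 = -1993/47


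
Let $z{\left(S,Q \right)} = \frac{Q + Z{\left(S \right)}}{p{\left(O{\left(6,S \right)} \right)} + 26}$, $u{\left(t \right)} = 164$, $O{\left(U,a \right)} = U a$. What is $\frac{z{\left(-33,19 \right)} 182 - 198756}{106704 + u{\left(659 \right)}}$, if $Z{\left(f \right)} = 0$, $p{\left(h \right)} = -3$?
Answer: $- \frac{2283965}{1228982} \approx -1.8584$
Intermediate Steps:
$z{\left(S,Q \right)} = \frac{Q}{23}$ ($z{\left(S,Q \right)} = \frac{Q + 0}{-3 + 26} = \frac{Q}{23}$)
$\frac{z{\left(-33,19 \right)} 182 - 198756}{106704 + u{\left(659 \right)}} = \frac{\frac{1}{23} \cdot 19 \cdot 182 - 198756}{106704 + 164} = \frac{\frac{19}{23} \cdot 182 - 198756}{106868} = \left(\frac{3458}{23} - 198756\right) \frac{1}{106868} = \left(- \frac{4567930}{23}\right) \frac{1}{106868} = - \frac{2283965}{1228982}$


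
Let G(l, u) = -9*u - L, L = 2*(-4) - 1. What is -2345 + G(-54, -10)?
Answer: -2246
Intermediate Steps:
L = -9 (L = -8 - 1 = -9)
G(l, u) = 9 - 9*u (G(l, u) = -9*u - 1*(-9) = -9*u + 9 = 9 - 9*u)
-2345 + G(-54, -10) = -2345 + (9 - 9*(-10)) = -2345 + (9 + 90) = -2345 + 99 = -2246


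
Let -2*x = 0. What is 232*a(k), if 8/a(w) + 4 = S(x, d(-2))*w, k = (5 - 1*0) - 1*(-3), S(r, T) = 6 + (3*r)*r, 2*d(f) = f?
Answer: 464/11 ≈ 42.182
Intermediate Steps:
x = 0 (x = -½*0 = 0)
d(f) = f/2
S(r, T) = 6 + 3*r²
k = 8 (k = (5 + 0) + 3 = 5 + 3 = 8)
a(w) = 8/(-4 + 6*w) (a(w) = 8/(-4 + (6 + 3*0²)*w) = 8/(-4 + (6 + 3*0)*w) = 8/(-4 + (6 + 0)*w) = 8/(-4 + 6*w))
232*a(k) = 232*(4/(-2 + 3*8)) = 232*(4/(-2 + 24)) = 232*(4/22) = 232*(4*(1/22)) = 232*(2/11) = 464/11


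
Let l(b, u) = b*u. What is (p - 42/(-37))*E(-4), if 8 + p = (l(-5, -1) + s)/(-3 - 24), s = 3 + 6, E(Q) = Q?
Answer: 29504/999 ≈ 29.534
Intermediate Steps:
s = 9
p = -230/27 (p = -8 + (-5*(-1) + 9)/(-3 - 24) = -8 + (5 + 9)/(-27) = -8 + 14*(-1/27) = -8 - 14/27 = -230/27 ≈ -8.5185)
(p - 42/(-37))*E(-4) = (-230/27 - 42/(-37))*(-4) = (-230/27 - 42*(-1/37))*(-4) = (-230/27 + 42/37)*(-4) = -7376/999*(-4) = 29504/999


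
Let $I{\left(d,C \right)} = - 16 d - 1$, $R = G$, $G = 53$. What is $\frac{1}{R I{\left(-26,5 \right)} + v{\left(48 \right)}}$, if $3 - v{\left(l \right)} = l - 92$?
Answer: $\frac{1}{22042} \approx 4.5368 \cdot 10^{-5}$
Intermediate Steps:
$R = 53$
$v{\left(l \right)} = 95 - l$ ($v{\left(l \right)} = 3 - \left(l - 92\right) = 3 - \left(-92 + l\right) = 95 - l$)
$I{\left(d,C \right)} = -1 - 16 d$
$\frac{1}{R I{\left(-26,5 \right)} + v{\left(48 \right)}} = \frac{1}{53 \left(-1 - -416\right) + \left(95 - 48\right)} = \frac{1}{53 \left(-1 + 416\right) + \left(95 - 48\right)} = \frac{1}{53 \cdot 415 + 47} = \frac{1}{21995 + 47} = \frac{1}{22042}$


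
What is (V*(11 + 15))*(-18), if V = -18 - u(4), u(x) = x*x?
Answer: 15912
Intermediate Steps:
u(x) = x²
V = -34 (V = -18 - 1*4² = -18 - 1*16 = -18 - 16 = -34)
(V*(11 + 15))*(-18) = -34*(11 + 15)*(-18) = -34*26*(-18) = -884*(-18) = 15912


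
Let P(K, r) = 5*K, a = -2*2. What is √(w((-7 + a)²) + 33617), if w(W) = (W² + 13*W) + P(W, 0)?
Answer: 6*√1401 ≈ 224.58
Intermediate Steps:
a = -4
w(W) = W² + 18*W (w(W) = (W² + 13*W) + 5*W = W² + 18*W)
√(w((-7 + a)²) + 33617) = √((-7 - 4)²*(18 + (-7 - 4)²) + 33617) = √((-11)²*(18 + (-11)²) + 33617) = √(121*(18 + 121) + 33617) = √(121*139 + 33617) = √(16819 + 33617) = √50436 = 6*√1401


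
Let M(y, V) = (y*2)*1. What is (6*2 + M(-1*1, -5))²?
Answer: 100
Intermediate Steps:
M(y, V) = 2*y (M(y, V) = (2*y)*1 = 2*y)
(6*2 + M(-1*1, -5))² = (6*2 + 2*(-1*1))² = (12 + 2*(-1))² = (12 - 2)² = 10² = 100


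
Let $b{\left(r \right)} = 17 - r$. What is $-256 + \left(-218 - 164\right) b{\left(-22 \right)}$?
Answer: $-15154$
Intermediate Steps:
$-256 + \left(-218 - 164\right) b{\left(-22 \right)} = -256 + \left(-218 - 164\right) \left(17 - -22\right) = -256 + \left(-218 - 164\right) \left(17 + 22\right) = -256 - 14898 = -15154$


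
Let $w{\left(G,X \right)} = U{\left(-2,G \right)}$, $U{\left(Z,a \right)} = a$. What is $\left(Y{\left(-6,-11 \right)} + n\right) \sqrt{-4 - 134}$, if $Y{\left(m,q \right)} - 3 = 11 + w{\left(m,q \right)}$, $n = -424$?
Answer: $- 416 i \sqrt{138} \approx - 4886.9 i$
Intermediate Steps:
$w{\left(G,X \right)} = G$
$Y{\left(m,q \right)} = 14 + m$ ($Y{\left(m,q \right)} = 3 + \left(11 + m\right) = 14 + m$)
$\left(Y{\left(-6,-11 \right)} + n\right) \sqrt{-4 - 134} = \left(\left(14 - 6\right) - 424\right) \sqrt{-4 - 134} = \left(8 - 424\right) \sqrt{-138} = - 416 i \sqrt{138}$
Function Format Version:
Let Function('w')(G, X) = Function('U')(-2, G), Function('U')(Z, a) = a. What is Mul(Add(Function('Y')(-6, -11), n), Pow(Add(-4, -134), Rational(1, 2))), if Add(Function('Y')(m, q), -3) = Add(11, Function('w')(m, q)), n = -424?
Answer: Mul(-416, I, Pow(138, Rational(1, 2))) ≈ Mul(-4886.9, I)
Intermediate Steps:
Function('w')(G, X) = G
Function('Y')(m, q) = Add(14, m) (Function('Y')(m, q) = Add(3, Add(11, m)) = Add(14, m))
Mul(Add(Function('Y')(-6, -11), n), Pow(Add(-4, -134), Rational(1, 2))) = Mul(Add(Add(14, -6), -424), Pow(Add(-4, -134), Rational(1, 2))) = Mul(Add(8, -424), Pow(-138, Rational(1, 2))) = Mul(-416, Mul(I, Pow(138, Rational(1, 2)))) = Mul(-416, I, Pow(138, Rational(1, 2)))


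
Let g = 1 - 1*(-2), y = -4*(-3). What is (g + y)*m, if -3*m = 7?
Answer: -35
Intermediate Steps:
m = -7/3 (m = -1/3*7 = -7/3 ≈ -2.3333)
y = 12
g = 3 (g = 1 + 2 = 3)
(g + y)*m = (3 + 12)*(-7/3) = 15*(-7/3) = -35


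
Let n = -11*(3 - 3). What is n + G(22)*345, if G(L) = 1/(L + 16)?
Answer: 345/38 ≈ 9.0789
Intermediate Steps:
n = 0 (n = -11*0 = 0)
G(L) = 1/(16 + L)
n + G(22)*345 = 0 + 345/(16 + 22) = 0 + 345/38 = 345/38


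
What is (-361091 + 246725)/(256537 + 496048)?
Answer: -114366/752585 ≈ -0.15196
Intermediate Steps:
(-361091 + 246725)/(256537 + 496048) = -114366/752585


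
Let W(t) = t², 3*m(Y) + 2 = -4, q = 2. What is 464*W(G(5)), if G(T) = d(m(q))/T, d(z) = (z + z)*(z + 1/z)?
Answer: 1856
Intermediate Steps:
m(Y) = -2 (m(Y) = -⅔ + (⅓)*(-4) = -⅔ - 4/3 = -2)
d(z) = 2*z*(z + 1/z) (d(z) = (2*z)*(z + 1/z) = 2*z*(z + 1/z))
G(T) = 10/T (G(T) = (2 + 2*(-2)²)/T = (2 + 2*4)/T = (2 + 8)/T = 10/T)
464*W(G(5)) = 464*(10/5)² = 464*(10*(⅕))² = 464*2² = 464*4 = 1856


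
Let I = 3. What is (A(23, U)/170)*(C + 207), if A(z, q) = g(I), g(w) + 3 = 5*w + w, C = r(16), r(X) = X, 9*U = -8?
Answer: 669/34 ≈ 19.676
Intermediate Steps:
U = -8/9 (U = (⅑)*(-8) = -8/9 ≈ -0.88889)
C = 16
g(w) = -3 + 6*w (g(w) = -3 + (5*w + w) = -3 + 6*w)
A(z, q) = 15 (A(z, q) = -3 + 6*3 = -3 + 18 = 15)
(A(23, U)/170)*(C + 207) = (15/170)*(16 + 207) = (15*(1/170))*223 = (3/34)*223 = 669/34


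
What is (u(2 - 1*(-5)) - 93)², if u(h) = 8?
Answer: 7225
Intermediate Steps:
(u(2 - 1*(-5)) - 93)² = (8 - 93)² = (-85)² = 7225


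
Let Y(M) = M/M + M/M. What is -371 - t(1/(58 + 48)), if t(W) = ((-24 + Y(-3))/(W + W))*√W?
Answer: -371 + 11*√106 ≈ -257.75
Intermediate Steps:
Y(M) = 2 (Y(M) = 1 + 1 = 2)
t(W) = -11/√W (t(W) = ((-24 + 2)/(W + W))*√W = (-22*1/(2*W))*√W = (-11/W)*√W = -11/√W)
-371 - t(1/(58 + 48)) = -371 - (-11)/√(1/(58 + 48)) = -371 - (-11)/√(1/106) = -371 - (-11)/106^(-½) = -371 - (-11)*√106 = -371 + 11*√106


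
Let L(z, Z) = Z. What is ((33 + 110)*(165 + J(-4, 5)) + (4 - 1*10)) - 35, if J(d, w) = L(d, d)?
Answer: 22982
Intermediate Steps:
J(d, w) = d
((33 + 110)*(165 + J(-4, 5)) + (4 - 1*10)) - 35 = ((33 + 110)*(165 - 4) + (4 - 1*10)) - 35 = (143*161 + (4 - 10)) - 35 = (23023 - 6) - 35 = 23017 - 35 = 22982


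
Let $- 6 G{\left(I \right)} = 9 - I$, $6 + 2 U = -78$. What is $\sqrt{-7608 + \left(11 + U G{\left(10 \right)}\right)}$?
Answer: $2 i \sqrt{1901} \approx 87.201 i$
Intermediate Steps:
$U = -42$ ($U = -3 + \frac{1}{2} \left(-78\right) = -3 - 39 = -42$)
$G{\left(I \right)} = - \frac{3}{2} + \frac{I}{6}$ ($G{\left(I \right)} = - \frac{9 - I}{6} = - \frac{3}{2} + \frac{I}{6}$)
$\sqrt{-7608 + \left(11 + U G{\left(10 \right)}\right)} = \sqrt{-7608 + \left(11 - 42 \left(- \frac{3}{2} + \frac{1}{6} \cdot 10\right)\right)} = \sqrt{-7608 + \left(11 - 42 \left(- \frac{3}{2} + \frac{5}{3}\right)\right)} = \sqrt{-7608 + \left(11 - 7\right)} = \sqrt{-7608 + 4} = \sqrt{-7604} = 2 i \sqrt{1901}$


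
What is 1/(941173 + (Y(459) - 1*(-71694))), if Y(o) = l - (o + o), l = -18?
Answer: 1/1011931 ≈ 9.8821e-7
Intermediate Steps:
Y(o) = -18 - 2*o (Y(o) = -18 - (o + o) = -18 - 2*o)
1/(941173 + (Y(459) - 1*(-71694))) = 1/(941173 + ((-18 - 2*459) - 1*(-71694))) = 1/(941173 + ((-18 - 918) + 71694)) = 1/(941173 + (-936 + 71694)) = 1/(941173 + 70758) = 1/1011931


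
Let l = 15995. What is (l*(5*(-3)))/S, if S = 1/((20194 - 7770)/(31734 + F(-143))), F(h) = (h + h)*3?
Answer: -248402350/2573 ≈ -96542.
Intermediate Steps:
F(h) = 6*h (F(h) = (2*h)*3 = 6*h)
S = 7719/3106 (S = 1/((20194 - 7770)/(31734 + 6*(-143))) = 1/(12424/(31734 - 858)) = 1/(12424/30876) = 1/(12424*(1/30876)) = 1/(3106/7719) = 7719/3106 ≈ 2.4852)
(l*(5*(-3)))/S = (15995*(5*(-3)))/(7719/3106) = (15995*(-15))*(3106/7719) = -239925*3106/7719 = -248402350/2573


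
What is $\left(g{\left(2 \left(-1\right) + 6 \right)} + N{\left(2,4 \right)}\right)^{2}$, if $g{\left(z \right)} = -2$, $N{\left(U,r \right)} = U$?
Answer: $0$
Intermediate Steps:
$\left(g{\left(2 \left(-1\right) + 6 \right)} + N{\left(2,4 \right)}\right)^{2} = \left(-2 + 2\right)^{2} = 0^{2} = 0$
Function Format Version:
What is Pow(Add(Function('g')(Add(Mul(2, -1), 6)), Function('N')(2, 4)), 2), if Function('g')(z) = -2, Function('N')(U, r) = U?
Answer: 0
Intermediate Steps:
Pow(Add(Function('g')(Add(Mul(2, -1), 6)), Function('N')(2, 4)), 2) = Pow(Add(-2, 2), 2) = Pow(0, 2) = 0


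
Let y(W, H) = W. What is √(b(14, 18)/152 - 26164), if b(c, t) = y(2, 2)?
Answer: I*√37780797/38 ≈ 161.75*I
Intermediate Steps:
b(c, t) = 2
√(b(14, 18)/152 - 26164) = √(2/152 - 26164) = √((1/152)*2 - 26164) = √(1/76 - 26164) = √(-1988463/76) = I*√37780797/38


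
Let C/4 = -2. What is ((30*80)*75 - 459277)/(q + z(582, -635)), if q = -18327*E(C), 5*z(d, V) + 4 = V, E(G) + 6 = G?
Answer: -1396385/1282251 ≈ -1.0890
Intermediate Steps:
C = -8 (C = 4*(-2) = -8)
E(G) = -6 + G
z(d, V) = -4/5 + V/5
q = 256578 (q = -18327*(-6 - 8) = -18327*(-14) = 256578)
((30*80)*75 - 459277)/(q + z(582, -635)) = ((30*80)*75 - 459277)/(256578 + (-4/5 + (1/5)*(-635))) = (2400*75 - 459277)/(256578 + (-4/5 - 127)) = (180000 - 459277)/(256578 - 639/5) = -279277/1282251/5 = -279277*5/1282251 = -1396385/1282251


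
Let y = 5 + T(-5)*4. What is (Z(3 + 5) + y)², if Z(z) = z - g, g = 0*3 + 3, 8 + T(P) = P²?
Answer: 6084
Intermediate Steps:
T(P) = -8 + P²
g = 3 (g = 0 + 3 = 3)
Z(z) = -3 + z (Z(z) = z - 1*3 = z - 3 = -3 + z)
y = 73 (y = 5 + (-8 + (-5)²)*4 = 5 + (-8 + 25)*4 = 5 + 17*4 = 5 + 68 = 73)
(Z(3 + 5) + y)² = ((-3 + (3 + 5)) + 73)² = ((-3 + 8) + 73)² = (5 + 73)² = 78² = 6084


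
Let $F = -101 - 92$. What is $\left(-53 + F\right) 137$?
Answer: $-33702$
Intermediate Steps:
$F = -193$ ($F = -101 - 92 = -193$)
$\left(-53 + F\right) 137 = \left(-53 - 193\right) 137 = \left(-246\right) 137 = -33702$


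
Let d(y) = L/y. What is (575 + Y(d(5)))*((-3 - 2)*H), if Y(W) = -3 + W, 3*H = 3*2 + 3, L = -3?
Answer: -8571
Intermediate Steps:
d(y) = -3/y
H = 3 (H = (3*2 + 3)/3 = (6 + 3)/3 = (1/3)*9 = 3)
(575 + Y(d(5)))*((-3 - 2)*H) = (575 + (-3 - 3/5))*((-3 - 2)*3) = (575 + (-3 - 3*1/5))*(-5*3) = (575 + (-3 - 3/5))*(-15) = (575 - 18/5)*(-15) = (2857/5)*(-15) = -8571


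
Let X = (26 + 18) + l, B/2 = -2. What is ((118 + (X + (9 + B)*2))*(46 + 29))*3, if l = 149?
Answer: 72225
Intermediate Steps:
B = -4 (B = 2*(-2) = -4)
X = 193 (X = (26 + 18) + 149 = 44 + 149 = 193)
((118 + (X + (9 + B)*2))*(46 + 29))*3 = ((118 + (193 + (9 - 4)*2))*(46 + 29))*3 = ((118 + (193 + 5*2))*75)*3 = ((118 + (193 + 10))*75)*3 = ((118 + 203)*75)*3 = (321*75)*3 = 24075*3 = 72225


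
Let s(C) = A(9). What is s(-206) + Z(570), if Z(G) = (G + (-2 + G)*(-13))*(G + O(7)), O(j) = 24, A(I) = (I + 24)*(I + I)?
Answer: -4046922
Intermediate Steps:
A(I) = 2*I*(24 + I) (A(I) = (24 + I)*(2*I) = 2*I*(24 + I))
Z(G) = (24 + G)*(26 - 12*G) (Z(G) = (G + (-2 + G)*(-13))*(G + 24) = (G + (26 - 13*G))*(24 + G) = (26 - 12*G)*(24 + G) = (24 + G)*(26 - 12*G))
s(C) = 594 (s(C) = 2*9*(24 + 9) = 2*9*33 = 594)
s(-206) + Z(570) = 594 + (624 - 262*570 - 12*570²) = 594 + (624 - 149340 - 12*324900) = 594 + (624 - 149340 - 3898800) = 594 - 4047516 = -4046922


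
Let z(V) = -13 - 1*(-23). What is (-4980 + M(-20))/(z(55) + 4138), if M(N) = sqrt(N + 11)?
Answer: -1245/1037 + 3*I/4148 ≈ -1.2006 + 0.00072324*I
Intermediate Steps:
M(N) = sqrt(11 + N)
z(V) = 10 (z(V) = -13 + 23 = 10)
(-4980 + M(-20))/(z(55) + 4138) = (-4980 + sqrt(11 - 20))/(10 + 4138) = (-4980 + sqrt(-9))/4148 = (-4980 + 3*I)*(1/4148) = -1245/1037 + 3*I/4148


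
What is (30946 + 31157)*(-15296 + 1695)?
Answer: -844662903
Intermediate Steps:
(30946 + 31157)*(-15296 + 1695) = 62103*(-13601) = -844662903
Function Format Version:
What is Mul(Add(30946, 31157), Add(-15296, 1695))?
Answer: -844662903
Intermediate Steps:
Mul(Add(30946, 31157), Add(-15296, 1695)) = Mul(62103, -13601) = -844662903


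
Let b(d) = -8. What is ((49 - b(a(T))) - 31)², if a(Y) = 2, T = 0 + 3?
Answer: 676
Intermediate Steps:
T = 3
((49 - b(a(T))) - 31)² = ((49 - 1*(-8)) - 31)² = ((49 + 8) - 31)² = (57 - 31)² = 26² = 676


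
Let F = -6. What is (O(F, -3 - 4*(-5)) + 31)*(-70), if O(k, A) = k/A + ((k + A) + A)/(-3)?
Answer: -76090/51 ≈ -1492.0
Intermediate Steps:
O(k, A) = -2*A/3 - k/3 + k/A (O(k, A) = k/A + ((A + k) + A)*(-⅓) = k/A + (k + 2*A)*(-⅓) = k/A + (-2*A/3 - k/3) = -2*A/3 - k/3 + k/A)
(O(F, -3 - 4*(-5)) + 31)*(-70) = ((-6 - (-3 - 4*(-5))*(-6 + 2*(-3 - 4*(-5)))/3)/(-3 - 4*(-5)) + 31)*(-70) = ((-6 - (-3 + 20)*(-6 + 2*(-3 + 20))/3)/(-3 + 20) + 31)*(-70) = ((-6 - ⅓*17*(-6 + 2*17))/17 + 31)*(-70) = ((-6 - ⅓*17*(-6 + 34))/17 + 31)*(-70) = ((-6 - ⅓*17*28)/17 + 31)*(-70) = ((-6 - 476/3)/17 + 31)*(-70) = ((1/17)*(-494/3) + 31)*(-70) = (-494/51 + 31)*(-70) = (1087/51)*(-70) = -76090/51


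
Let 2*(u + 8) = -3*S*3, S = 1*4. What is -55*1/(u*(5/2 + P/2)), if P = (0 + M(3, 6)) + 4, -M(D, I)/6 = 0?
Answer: 55/117 ≈ 0.47009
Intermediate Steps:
M(D, I) = 0 (M(D, I) = -6*0 = 0)
S = 4
P = 4 (P = (0 + 0) + 4 = 0 + 4 = 4)
u = -26 (u = -8 + (-3*4*3)/2 = -8 + (-12*3)/2 = -8 + (½)*(-36) = -8 - 18 = -26)
-55*1/(u*(5/2 + P/2)) = -55*(-1/(26*(5/2 + 4/2))) = -55*(-1/(26*(5*(½) + 4*(½)))) = -55*(-1/(26*(5/2 + 2))) = -55/((9/2)*(-26)) = -55/(-117) = -55*(-1/117) = 55/117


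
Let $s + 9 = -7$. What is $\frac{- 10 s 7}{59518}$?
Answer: $\frac{560}{29759} \approx 0.018818$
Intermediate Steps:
$s = -16$ ($s = -9 - 7 = -16$)
$\frac{- 10 s 7}{59518} = \frac{\left(-10\right) \left(-16\right) 7}{59518} = 160 \cdot 7 \cdot \frac{1}{59518} = 1120 \cdot \frac{1}{59518} = \frac{560}{29759}$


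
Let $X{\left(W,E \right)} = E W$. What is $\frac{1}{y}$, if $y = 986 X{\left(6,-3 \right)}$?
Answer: $- \frac{1}{17748} \approx -5.6344 \cdot 10^{-5}$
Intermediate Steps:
$y = -17748$ ($y = 986 \left(\left(-3\right) 6\right) = 986 \left(-18\right) = -17748$)
$\frac{1}{y} = \frac{1}{-17748} = - \frac{1}{17748}$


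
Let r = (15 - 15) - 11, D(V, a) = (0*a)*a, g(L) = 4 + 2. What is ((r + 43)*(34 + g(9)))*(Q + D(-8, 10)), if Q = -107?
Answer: -136960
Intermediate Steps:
g(L) = 6
D(V, a) = 0 (D(V, a) = 0*a = 0)
r = -11 (r = 0 - 11 = -11)
((r + 43)*(34 + g(9)))*(Q + D(-8, 10)) = ((-11 + 43)*(34 + 6))*(-107 + 0) = (32*40)*(-107) = 1280*(-107) = -136960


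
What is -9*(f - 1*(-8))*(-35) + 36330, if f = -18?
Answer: 33180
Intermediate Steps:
-9*(f - 1*(-8))*(-35) + 36330 = -9*(-18 - 1*(-8))*(-35) + 36330 = -9*(-18 + 8)*(-35) + 36330 = -9*(-10)*(-35) + 36330 = -(-90)*(-35) + 36330 = -1*3150 + 36330 = -3150 + 36330 = 33180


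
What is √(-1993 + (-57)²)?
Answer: 2*√314 ≈ 35.440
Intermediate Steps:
√(-1993 + (-57)²) = √(-1993 + 3249) = √1256 = 2*√314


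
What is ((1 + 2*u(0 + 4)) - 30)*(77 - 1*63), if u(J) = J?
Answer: -294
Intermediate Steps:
((1 + 2*u(0 + 4)) - 30)*(77 - 1*63) = ((1 + 2*(0 + 4)) - 30)*(77 - 1*63) = ((1 + 2*4) - 30)*(77 - 63) = ((1 + 8) - 30)*14 = (9 - 30)*14 = -21*14 = -294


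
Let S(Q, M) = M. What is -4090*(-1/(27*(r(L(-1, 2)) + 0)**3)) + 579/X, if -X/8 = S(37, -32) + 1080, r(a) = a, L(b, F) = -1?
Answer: -34306193/226368 ≈ -151.55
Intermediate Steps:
X = -8384 (X = -8*(-32 + 1080) = -8*1048 = -8384)
-4090*(-1/(27*(r(L(-1, 2)) + 0)**3)) + 579/X = -4090*(-1/(27*(-1 + 0)**3)) + 579/(-8384) = -4090/((-1*(-3))**3) + 579*(-1/8384) = -4090/(3**3) - 579/8384 = -4090/27 - 579/8384 = -34306193/226368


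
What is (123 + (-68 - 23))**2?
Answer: 1024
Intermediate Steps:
(123 + (-68 - 23))**2 = (123 - 91)**2 = 32**2 = 1024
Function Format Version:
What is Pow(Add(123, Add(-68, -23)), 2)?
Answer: 1024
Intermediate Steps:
Pow(Add(123, Add(-68, -23)), 2) = Pow(Add(123, -91), 2) = Pow(32, 2) = 1024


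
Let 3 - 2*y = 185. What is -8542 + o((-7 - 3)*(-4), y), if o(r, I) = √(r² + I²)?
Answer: -8542 + √9881 ≈ -8442.6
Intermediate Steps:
y = -91 (y = 3/2 - ½*185 = 3/2 - 185/2 = -91)
o(r, I) = √(I² + r²)
-8542 + o((-7 - 3)*(-4), y) = -8542 + √((-91)² + ((-7 - 3)*(-4))²) = -8542 + √(8281 + (-10*(-4))²) = -8542 + √(8281 + 40²) = -8542 + √(8281 + 1600) = -8542 + √9881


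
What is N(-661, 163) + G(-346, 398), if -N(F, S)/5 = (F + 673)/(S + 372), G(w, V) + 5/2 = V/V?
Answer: -345/214 ≈ -1.6122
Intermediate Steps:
G(w, V) = -3/2 (G(w, V) = -5/2 + V/V = -5/2 + 1 = -3/2)
N(F, S) = -5*(673 + F)/(372 + S) (N(F, S) = -5*(F + 673)/(S + 372) = -5*(673 + F)/(372 + S))
N(-661, 163) + G(-346, 398) = 5*(-673 - 1*(-661))/(372 + 163) - 3/2 = 5*(-673 + 661)/535 - 3/2 = 5*(1/535)*(-12) - 3/2 = -12/107 - 3/2 = -345/214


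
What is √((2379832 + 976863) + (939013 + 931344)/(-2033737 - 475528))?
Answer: √21135126092107698770/2509265 ≈ 1832.1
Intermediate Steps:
√((2379832 + 976863) + (939013 + 931344)/(-2033737 - 475528)) = √(3356695 + 1870357/(-2509265)) = √(3356695 + 1870357*(-1/2509265)) = √(3356695 - 1870357/2509265) = √(8422835408818/2509265) = √21135126092107698770/2509265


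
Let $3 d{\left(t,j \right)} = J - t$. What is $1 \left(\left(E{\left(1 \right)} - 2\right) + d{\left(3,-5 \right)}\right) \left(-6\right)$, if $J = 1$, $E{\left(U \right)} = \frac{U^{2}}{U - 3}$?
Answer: $19$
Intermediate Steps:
$E{\left(U \right)} = \frac{U^{2}}{-3 + U}$
$d{\left(t,j \right)} = \frac{1}{3} - \frac{t}{3}$ ($d{\left(t,j \right)} = \frac{1 - t}{3} = \frac{1}{3} - \frac{t}{3}$)
$1 \left(\left(E{\left(1 \right)} - 2\right) + d{\left(3,-5 \right)}\right) \left(-6\right) = 1 \left(\left(\frac{1^{2}}{-3 + 1} - 2\right) + \left(\frac{1}{3} - 1\right)\right) \left(-6\right) = 1 \left(\left(1 \frac{1}{-2} - 2\right) + \left(\frac{1}{3} - 1\right)\right) \left(-6\right) = 1 \left(\left(1 \left(- \frac{1}{2}\right) - 2\right) - \frac{2}{3}\right) \left(-6\right) = 1 \left(\left(- \frac{1}{2} - 2\right) - \frac{2}{3}\right) \left(-6\right) = 1 \left(- \frac{5}{2} - \frac{2}{3}\right) \left(-6\right) = 1 \left(- \frac{19}{6}\right) \left(-6\right) = \left(- \frac{19}{6}\right) \left(-6\right) = 19$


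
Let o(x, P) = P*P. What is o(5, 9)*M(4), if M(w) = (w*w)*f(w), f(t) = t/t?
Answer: 1296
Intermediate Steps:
o(x, P) = P²
f(t) = 1
M(w) = w² (M(w) = (w*w)*1 = w²*1 = w²)
o(5, 9)*M(4) = 9²*4² = 81*16 = 1296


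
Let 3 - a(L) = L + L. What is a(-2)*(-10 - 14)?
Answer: -168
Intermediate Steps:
a(L) = 3 - 2*L (a(L) = 3 - (L + L) = 3 - 2*L)
a(-2)*(-10 - 14) = (3 - 2*(-2))*(-10 - 14) = (3 + 4)*(-24) = 7*(-24) = -168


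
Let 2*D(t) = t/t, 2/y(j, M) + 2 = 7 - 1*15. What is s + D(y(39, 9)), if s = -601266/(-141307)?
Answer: 1343839/282614 ≈ 4.7550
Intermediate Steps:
y(j, M) = -⅕ (y(j, M) = 2/(-2 + (7 - 1*15)) = 2/(-2 + (7 - 15)) = 2/(-2 - 8) = 2/(-10) = 2*(-⅒) = -⅕)
D(t) = ½ (D(t) = (t/t)/2 = (½)*1 = ½)
s = 601266/141307 (s = -601266*(-1)/141307 = -6*(-100211/141307) = 601266/141307 ≈ 4.2550)
s + D(y(39, 9)) = 601266/141307 + ½ = 1343839/282614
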